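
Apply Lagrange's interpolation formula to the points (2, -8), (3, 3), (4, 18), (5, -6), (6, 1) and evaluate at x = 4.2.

Lagrange interpolation formula:
P(x) = Σ yᵢ × Lᵢ(x)
where Lᵢ(x) = Π_{j≠i} (x - xⱼ)/(xᵢ - xⱼ)

L_0(4.2) = (4.2 - 3)/(2 - 3) × (4.2 - 4)/(2 - 4) × (4.2 - 5)/(2 - 5) × (4.2 - 6)/(2 - 6) = 0.014400
L_1(4.2) = (4.2 - 2)/(3 - 2) × (4.2 - 4)/(3 - 4) × (4.2 - 5)/(3 - 5) × (4.2 - 6)/(3 - 6) = -0.105600
L_2(4.2) = (4.2 - 2)/(4 - 2) × (4.2 - 3)/(4 - 3) × (4.2 - 5)/(4 - 5) × (4.2 - 6)/(4 - 6) = 0.950400
L_3(4.2) = (4.2 - 2)/(5 - 2) × (4.2 - 3)/(5 - 3) × (4.2 - 4)/(5 - 4) × (4.2 - 6)/(5 - 6) = 0.158400
L_4(4.2) = (4.2 - 2)/(6 - 2) × (4.2 - 3)/(6 - 3) × (4.2 - 4)/(6 - 4) × (4.2 - 5)/(6 - 5) = -0.017600

P(4.2) = (-8)×L_0(4.2) + 3×L_1(4.2) + 18×L_2(4.2) + (-6)×L_3(4.2) + 1×L_4(4.2)
P(4.2) = 15.707200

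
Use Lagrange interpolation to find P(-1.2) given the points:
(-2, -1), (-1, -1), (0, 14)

Lagrange interpolation formula:
P(x) = Σ yᵢ × Lᵢ(x)
where Lᵢ(x) = Π_{j≠i} (x - xⱼ)/(xᵢ - xⱼ)

L_0(-1.2) = (-1.2 - (-1))/(-2 - (-1)) × (-1.2 - 0)/(-2 - 0) = 0.120000
L_1(-1.2) = (-1.2 - (-2))/(-1 - (-2)) × (-1.2 - 0)/(-1 - 0) = 0.960000
L_2(-1.2) = (-1.2 - (-2))/(0 - (-2)) × (-1.2 - (-1))/(0 - (-1)) = -0.080000

P(-1.2) = (-1)×L_0(-1.2) + (-1)×L_1(-1.2) + 14×L_2(-1.2)
P(-1.2) = -2.200000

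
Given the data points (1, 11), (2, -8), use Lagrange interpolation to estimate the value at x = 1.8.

Lagrange interpolation formula:
P(x) = Σ yᵢ × Lᵢ(x)
where Lᵢ(x) = Π_{j≠i} (x - xⱼ)/(xᵢ - xⱼ)

L_0(1.8) = (1.8 - 2)/(1 - 2) = 0.200000
L_1(1.8) = (1.8 - 1)/(2 - 1) = 0.800000

P(1.8) = 11×L_0(1.8) + (-8)×L_1(1.8)
P(1.8) = -4.200000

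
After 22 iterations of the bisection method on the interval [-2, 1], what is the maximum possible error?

Bisection error bound: |error| ≤ (b-a)/2^n
|error| ≤ (1 - (-2))/2^22 = 3/2^22
|error| ≤ 0.0000007153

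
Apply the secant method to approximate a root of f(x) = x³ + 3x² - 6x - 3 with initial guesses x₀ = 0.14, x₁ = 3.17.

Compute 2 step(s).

f(x) = x³ + 3x² - 6x - 3
x₀ = 0.14, x₁ = 3.17

Secant formula: x_{n+1} = x_n - f(x_n)(x_n - x_{n-1})/(f(x_n) - f(x_{n-1}))

Iteration 1:
  f(0.140000) = -3.778456
  f(3.170000) = 39.981713
  x_2 = 3.170000 - 39.981713×(3.170000 - 0.140000)/(39.981713 - (-3.778456))
       = 0.401624
Iteration 2:
  f(3.170000) = 39.981713
  f(0.401624) = -4.861057
  x_3 = 0.401624 - (-4.861057)×(0.401624 - 3.170000)/(-4.861057 - 39.981713)
       = 0.701722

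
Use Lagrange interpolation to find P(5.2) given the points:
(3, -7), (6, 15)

Lagrange interpolation formula:
P(x) = Σ yᵢ × Lᵢ(x)
where Lᵢ(x) = Π_{j≠i} (x - xⱼ)/(xᵢ - xⱼ)

L_0(5.2) = (5.2 - 6)/(3 - 6) = 0.266667
L_1(5.2) = (5.2 - 3)/(6 - 3) = 0.733333

P(5.2) = (-7)×L_0(5.2) + 15×L_1(5.2)
P(5.2) = 9.133333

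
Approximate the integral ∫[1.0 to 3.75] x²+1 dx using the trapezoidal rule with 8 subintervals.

f(x) = x²+1
a = 1.0, b = 3.75, n = 8
h = (b - a)/n = 0.343750

Trapezoidal rule: (h/2)[f(x₀) + 2f(x₁) + 2f(x₂) + ... + f(xₙ)]

x_0 = 1.0000, f(x_0) = 2.000000, coefficient = 1
x_1 = 1.3438, f(x_1) = 2.805664, coefficient = 2
x_2 = 1.6875, f(x_2) = 3.847656, coefficient = 2
x_3 = 2.0312, f(x_3) = 5.125977, coefficient = 2
x_4 = 2.3750, f(x_4) = 6.640625, coefficient = 2
x_5 = 2.7188, f(x_5) = 8.391602, coefficient = 2
x_6 = 3.0625, f(x_6) = 10.378906, coefficient = 2
x_7 = 3.4062, f(x_7) = 12.602539, coefficient = 2
x_8 = 3.7500, f(x_8) = 15.062500, coefficient = 1

I ≈ (0.343750/2) × 116.648438 = 20.048950
Exact value: 19.994792
Error: 0.054159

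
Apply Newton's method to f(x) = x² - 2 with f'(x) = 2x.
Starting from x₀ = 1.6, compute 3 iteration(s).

f(x) = x² - 2
f'(x) = 2x
x₀ = 1.6

Newton-Raphson formula: x_{n+1} = x_n - f(x_n)/f'(x_n)

Iteration 1:
  f(1.600000) = 0.560000
  f'(1.600000) = 3.200000
  x_1 = 1.600000 - 0.560000/3.200000 = 1.425000
Iteration 2:
  f(1.425000) = 0.030625
  f'(1.425000) = 2.850000
  x_2 = 1.425000 - 0.030625/2.850000 = 1.414254
Iteration 3:
  f(1.414254) = 0.000115
  f'(1.414254) = 2.828509
  x_3 = 1.414254 - 0.000115/2.828509 = 1.414214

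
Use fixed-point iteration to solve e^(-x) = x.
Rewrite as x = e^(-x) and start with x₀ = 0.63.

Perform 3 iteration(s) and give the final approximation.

Equation: e^(-x) = x
Fixed-point form: x = e^(-x)
x₀ = 0.63

x_1 = g(0.630000) = 0.532592
x_2 = g(0.532592) = 0.587081
x_3 = g(0.587081) = 0.555948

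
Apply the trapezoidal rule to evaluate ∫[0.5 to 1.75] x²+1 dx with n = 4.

f(x) = x²+1
a = 0.5, b = 1.75, n = 4
h = (b - a)/n = 0.312500

Trapezoidal rule: (h/2)[f(x₀) + 2f(x₁) + 2f(x₂) + ... + f(xₙ)]

x_0 = 0.5000, f(x_0) = 1.250000, coefficient = 1
x_1 = 0.8125, f(x_1) = 1.660156, coefficient = 2
x_2 = 1.1250, f(x_2) = 2.265625, coefficient = 2
x_3 = 1.4375, f(x_3) = 3.066406, coefficient = 2
x_4 = 1.7500, f(x_4) = 4.062500, coefficient = 1

I ≈ (0.312500/2) × 19.296875 = 3.015137
Exact value: 2.994792
Error: 0.020345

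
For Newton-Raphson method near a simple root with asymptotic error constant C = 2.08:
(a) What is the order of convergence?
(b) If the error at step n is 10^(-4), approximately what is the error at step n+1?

(a) Newton-Raphson has quadratic (order 2) convergence near simple roots.
    This means |e_{n+1}| ≈ C|e_n|².

(b) With |e_n| = 10^(-4) and C = 2.08:
    |e_{n+1}| ≈ 2.08 × (10^(-4))² = 2.08 × 10^(-8)

(a) 2 (quadratic); (b) |e_{n+1}| ≈ 2.080e-08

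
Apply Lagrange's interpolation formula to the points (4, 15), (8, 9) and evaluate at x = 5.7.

Lagrange interpolation formula:
P(x) = Σ yᵢ × Lᵢ(x)
where Lᵢ(x) = Π_{j≠i} (x - xⱼ)/(xᵢ - xⱼ)

L_0(5.7) = (5.7 - 8)/(4 - 8) = 0.575000
L_1(5.7) = (5.7 - 4)/(8 - 4) = 0.425000

P(5.7) = 15×L_0(5.7) + 9×L_1(5.7)
P(5.7) = 12.450000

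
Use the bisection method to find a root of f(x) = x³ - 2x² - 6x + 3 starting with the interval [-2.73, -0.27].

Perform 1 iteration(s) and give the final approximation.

f(x) = x³ - 2x² - 6x + 3
Initial interval: [-2.73, -0.27]

Iteration 1:
  c_1 = (-2.730000 + (-0.270000))/2 = -1.500000
  f(c_1) = f(-1.500000) = 4.125000
  f(a) × f(c) < 0, new interval: [-2.730000, -1.500000]

After 1 iteration(s), the approximation is c_1 = -1.500000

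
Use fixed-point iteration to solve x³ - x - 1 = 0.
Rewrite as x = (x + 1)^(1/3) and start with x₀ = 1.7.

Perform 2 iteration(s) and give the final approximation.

Equation: x³ - x - 1 = 0
Fixed-point form: x = (x + 1)^(1/3)
x₀ = 1.7

x_1 = g(1.700000) = 1.392477
x_2 = g(1.392477) = 1.337465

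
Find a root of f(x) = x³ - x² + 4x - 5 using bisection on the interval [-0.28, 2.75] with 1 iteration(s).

f(x) = x³ - x² + 4x - 5
Initial interval: [-0.28, 2.75]

Iteration 1:
  c_1 = (-0.280000 + 2.750000)/2 = 1.235000
  f(c_1) = f(1.235000) = 0.298428
  f(a) × f(c) < 0, new interval: [-0.280000, 1.235000]

After 1 iteration(s), the approximation is c_1 = 1.235000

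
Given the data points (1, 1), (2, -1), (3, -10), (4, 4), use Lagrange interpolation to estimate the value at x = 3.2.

Lagrange interpolation formula:
P(x) = Σ yᵢ × Lᵢ(x)
where Lᵢ(x) = Π_{j≠i} (x - xⱼ)/(xᵢ - xⱼ)

L_0(3.2) = (3.2 - 2)/(1 - 2) × (3.2 - 3)/(1 - 3) × (3.2 - 4)/(1 - 4) = 0.032000
L_1(3.2) = (3.2 - 1)/(2 - 1) × (3.2 - 3)/(2 - 3) × (3.2 - 4)/(2 - 4) = -0.176000
L_2(3.2) = (3.2 - 1)/(3 - 1) × (3.2 - 2)/(3 - 2) × (3.2 - 4)/(3 - 4) = 1.056000
L_3(3.2) = (3.2 - 1)/(4 - 1) × (3.2 - 2)/(4 - 2) × (3.2 - 3)/(4 - 3) = 0.088000

P(3.2) = 1×L_0(3.2) + (-1)×L_1(3.2) + (-10)×L_2(3.2) + 4×L_3(3.2)
P(3.2) = -10.000000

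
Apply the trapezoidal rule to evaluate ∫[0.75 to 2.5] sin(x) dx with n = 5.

f(x) = sin(x)
a = 0.75, b = 2.5, n = 5
h = (b - a)/n = 0.350000

Trapezoidal rule: (h/2)[f(x₀) + 2f(x₁) + 2f(x₂) + ... + f(xₙ)]

x_0 = 0.7500, f(x_0) = 0.681639, coefficient = 1
x_1 = 1.1000, f(x_1) = 0.891207, coefficient = 2
x_2 = 1.4500, f(x_2) = 0.992713, coefficient = 2
x_3 = 1.8000, f(x_3) = 0.973848, coefficient = 2
x_4 = 2.1500, f(x_4) = 0.836899, coefficient = 2
x_5 = 2.5000, f(x_5) = 0.598472, coefficient = 1

I ≈ (0.350000/2) × 8.669444 = 1.517153
Exact value: 1.532832
Error: 0.015680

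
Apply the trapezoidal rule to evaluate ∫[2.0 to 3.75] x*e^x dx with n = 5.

f(x) = x*e^x
a = 2.0, b = 3.75, n = 5
h = (b - a)/n = 0.350000

Trapezoidal rule: (h/2)[f(x₀) + 2f(x₁) + 2f(x₂) + ... + f(xₙ)]

x_0 = 2.0000, f(x_0) = 14.778112, coefficient = 1
x_1 = 2.3500, f(x_1) = 24.641089, coefficient = 2
x_2 = 2.7000, f(x_2) = 40.175276, coefficient = 2
x_3 = 3.0500, f(x_3) = 64.401800, coefficient = 2
x_4 = 3.4000, f(x_4) = 101.877940, coefficient = 2
x_5 = 3.7500, f(x_5) = 159.454058, coefficient = 1

I ≈ (0.350000/2) × 636.424380 = 111.374267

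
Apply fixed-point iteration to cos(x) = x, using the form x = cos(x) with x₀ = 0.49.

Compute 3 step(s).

Equation: cos(x) = x
Fixed-point form: x = cos(x)
x₀ = 0.49

x_1 = g(0.490000) = 0.882333
x_2 = g(0.882333) = 0.635351
x_3 = g(0.635351) = 0.804863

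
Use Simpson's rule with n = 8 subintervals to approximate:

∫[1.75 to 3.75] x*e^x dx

f(x) = x*e^x
a = 1.75, b = 3.75, n = 8
h = (b - a)/n = 0.250000

Simpson's rule: (h/3)[f(x₀) + 4f(x₁) + 2f(x₂) + ... + f(xₙ)]

x_0 = 1.7500, f(x_0) = 10.070555, coefficient = 1
x_1 = 2.0000, f(x_1) = 14.778112, coefficient = 4
x_2 = 2.2500, f(x_2) = 21.347406, coefficient = 2
x_3 = 2.5000, f(x_3) = 30.456235, coefficient = 4
x_4 = 2.7500, f(x_4) = 43.017238, coefficient = 2
x_5 = 3.0000, f(x_5) = 60.256611, coefficient = 4
x_6 = 3.2500, f(x_6) = 83.818605, coefficient = 2
x_7 = 3.5000, f(x_7) = 115.904082, coefficient = 4
x_8 = 3.7500, f(x_8) = 159.454058, coefficient = 1

I ≈ (0.250000/3) × 1351.471267 = 112.622606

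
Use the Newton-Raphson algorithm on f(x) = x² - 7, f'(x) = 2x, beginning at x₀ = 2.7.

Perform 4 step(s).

f(x) = x² - 7
f'(x) = 2x
x₀ = 2.7

Newton-Raphson formula: x_{n+1} = x_n - f(x_n)/f'(x_n)

Iteration 1:
  f(2.700000) = 0.290000
  f'(2.700000) = 5.400000
  x_1 = 2.700000 - 0.290000/5.400000 = 2.646296
Iteration 2:
  f(2.646296) = 0.002884
  f'(2.646296) = 5.292593
  x_2 = 2.646296 - 0.002884/5.292593 = 2.645751
Iteration 3:
  f(2.645751) = 0.000000
  f'(2.645751) = 5.291503
  x_3 = 2.645751 - 0.000000/5.291503 = 2.645751
Iteration 4:
  f(2.645751) = 0.000000
  f'(2.645751) = 5.291503
  x_4 = 2.645751 - 0.000000/5.291503 = 2.645751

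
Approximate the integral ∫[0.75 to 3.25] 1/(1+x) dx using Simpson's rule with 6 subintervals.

f(x) = 1/(1+x)
a = 0.75, b = 3.25, n = 6
h = (b - a)/n = 0.416667

Simpson's rule: (h/3)[f(x₀) + 4f(x₁) + 2f(x₂) + ... + f(xₙ)]

x_0 = 0.7500, f(x_0) = 0.571429, coefficient = 1
x_1 = 1.1667, f(x_1) = 0.461538, coefficient = 4
x_2 = 1.5833, f(x_2) = 0.387097, coefficient = 2
x_3 = 2.0000, f(x_3) = 0.333333, coefficient = 4
x_4 = 2.4167, f(x_4) = 0.292683, coefficient = 2
x_5 = 2.8333, f(x_5) = 0.260870, coefficient = 4
x_6 = 3.2500, f(x_6) = 0.235294, coefficient = 1

I ≈ (0.416667/3) × 6.389248 = 0.887395
Exact value: 0.887303
Error: 0.000092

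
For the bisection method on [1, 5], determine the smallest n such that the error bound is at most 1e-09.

We need (b-a)/2^n ≤ 1e-09
(5 - 1)/2^n ≤ 1e-09
4/2^n ≤ 1e-09
2^n ≥ 4000000000
n ≥ log₂(4000000000) = 31.90
n ≥ 32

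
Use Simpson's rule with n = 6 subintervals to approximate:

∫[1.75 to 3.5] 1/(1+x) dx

f(x) = 1/(1+x)
a = 1.75, b = 3.5, n = 6
h = (b - a)/n = 0.291667

Simpson's rule: (h/3)[f(x₀) + 4f(x₁) + 2f(x₂) + ... + f(xₙ)]

x_0 = 1.7500, f(x_0) = 0.363636, coefficient = 1
x_1 = 2.0417, f(x_1) = 0.328767, coefficient = 4
x_2 = 2.3333, f(x_2) = 0.300000, coefficient = 2
x_3 = 2.6250, f(x_3) = 0.275862, coefficient = 4
x_4 = 2.9167, f(x_4) = 0.255319, coefficient = 2
x_5 = 3.2083, f(x_5) = 0.237624, coefficient = 4
x_6 = 3.5000, f(x_6) = 0.222222, coefficient = 1

I ≈ (0.291667/3) × 5.065509 = 0.492480
Exact value: 0.492476
Error: 0.000004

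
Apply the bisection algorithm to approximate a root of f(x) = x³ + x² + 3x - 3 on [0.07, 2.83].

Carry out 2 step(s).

f(x) = x³ + x² + 3x - 3
Initial interval: [0.07, 2.83]

Iteration 1:
  c_1 = (0.070000 + 2.830000)/2 = 1.450000
  f(c_1) = f(1.450000) = 6.501125
  f(a) × f(c) < 0, new interval: [0.070000, 1.450000]
Iteration 2:
  c_2 = (0.070000 + 1.450000)/2 = 0.760000
  f(c_2) = f(0.760000) = 0.296576
  f(a) × f(c) < 0, new interval: [0.070000, 0.760000]

After 2 iteration(s), the approximation is c_2 = 0.760000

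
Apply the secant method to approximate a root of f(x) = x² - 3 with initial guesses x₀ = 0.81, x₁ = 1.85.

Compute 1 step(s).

f(x) = x² - 3
x₀ = 0.81, x₁ = 1.85

Secant formula: x_{n+1} = x_n - f(x_n)(x_n - x_{n-1})/(f(x_n) - f(x_{n-1}))

Iteration 1:
  f(0.810000) = -2.343900
  f(1.850000) = 0.422500
  x_2 = 1.850000 - 0.422500×(1.850000 - 0.810000)/(0.422500 - (-2.343900))
       = 1.691165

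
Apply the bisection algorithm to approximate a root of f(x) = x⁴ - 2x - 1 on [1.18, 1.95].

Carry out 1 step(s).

f(x) = x⁴ - 2x - 1
Initial interval: [1.18, 1.95]

Iteration 1:
  c_1 = (1.180000 + 1.950000)/2 = 1.565000
  f(c_1) = f(1.565000) = 1.868703
  f(a) × f(c) < 0, new interval: [1.180000, 1.565000]

After 1 iteration(s), the approximation is c_1 = 1.565000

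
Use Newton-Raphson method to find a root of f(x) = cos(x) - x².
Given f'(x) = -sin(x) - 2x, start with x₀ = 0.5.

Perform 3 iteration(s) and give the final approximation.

f(x) = cos(x) - x²
f'(x) = -sin(x) - 2x
x₀ = 0.5

Newton-Raphson formula: x_{n+1} = x_n - f(x_n)/f'(x_n)

Iteration 1:
  f(0.500000) = 0.627583
  f'(0.500000) = -1.479426
  x_1 = 0.500000 - 0.627583/(-1.479426) = 0.924207
Iteration 2:
  f(0.924207) = -0.251691
  f'(0.924207) = -2.646557
  x_2 = 0.924207 - (-0.251691)/(-2.646557) = 0.829106
Iteration 3:
  f(0.829106) = -0.011881
  f'(0.829106) = -2.395539
  x_3 = 0.829106 - (-0.011881)/(-2.395539) = 0.824146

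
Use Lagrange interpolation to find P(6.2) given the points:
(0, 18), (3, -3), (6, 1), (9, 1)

Lagrange interpolation formula:
P(x) = Σ yᵢ × Lᵢ(x)
where Lᵢ(x) = Π_{j≠i} (x - xⱼ)/(xᵢ - xⱼ)

L_0(6.2) = (6.2 - 3)/(0 - 3) × (6.2 - 6)/(0 - 6) × (6.2 - 9)/(0 - 9) = 0.011062
L_1(6.2) = (6.2 - 0)/(3 - 0) × (6.2 - 6)/(3 - 6) × (6.2 - 9)/(3 - 9) = -0.064296
L_2(6.2) = (6.2 - 0)/(6 - 0) × (6.2 - 3)/(6 - 3) × (6.2 - 9)/(6 - 9) = 1.028741
L_3(6.2) = (6.2 - 0)/(9 - 0) × (6.2 - 3)/(9 - 3) × (6.2 - 6)/(9 - 6) = 0.024494

P(6.2) = 18×L_0(6.2) + (-3)×L_1(6.2) + 1×L_2(6.2) + 1×L_3(6.2)
P(6.2) = 1.445235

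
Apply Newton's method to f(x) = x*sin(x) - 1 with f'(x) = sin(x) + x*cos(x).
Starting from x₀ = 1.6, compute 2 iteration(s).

f(x) = x*sin(x) - 1
f'(x) = sin(x) + x*cos(x)
x₀ = 1.6

Newton-Raphson formula: x_{n+1} = x_n - f(x_n)/f'(x_n)

Iteration 1:
  f(1.600000) = 0.599318
  f'(1.600000) = 0.952854
  x_1 = 1.600000 - 0.599318/0.952854 = 0.971029
Iteration 2:
  f(0.971029) = -0.198448
  f'(0.971029) = 1.373565
  x_2 = 0.971029 - (-0.198448)/1.373565 = 1.115505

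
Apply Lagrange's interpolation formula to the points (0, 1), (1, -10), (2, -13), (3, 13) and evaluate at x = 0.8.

Lagrange interpolation formula:
P(x) = Σ yᵢ × Lᵢ(x)
where Lᵢ(x) = Π_{j≠i} (x - xⱼ)/(xᵢ - xⱼ)

L_0(0.8) = (0.8 - 1)/(0 - 1) × (0.8 - 2)/(0 - 2) × (0.8 - 3)/(0 - 3) = 0.088000
L_1(0.8) = (0.8 - 0)/(1 - 0) × (0.8 - 2)/(1 - 2) × (0.8 - 3)/(1 - 3) = 1.056000
L_2(0.8) = (0.8 - 0)/(2 - 0) × (0.8 - 1)/(2 - 1) × (0.8 - 3)/(2 - 3) = -0.176000
L_3(0.8) = (0.8 - 0)/(3 - 0) × (0.8 - 1)/(3 - 1) × (0.8 - 2)/(3 - 2) = 0.032000

P(0.8) = 1×L_0(0.8) + (-10)×L_1(0.8) + (-13)×L_2(0.8) + 13×L_3(0.8)
P(0.8) = -7.768000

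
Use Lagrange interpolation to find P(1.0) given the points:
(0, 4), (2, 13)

Lagrange interpolation formula:
P(x) = Σ yᵢ × Lᵢ(x)
where Lᵢ(x) = Π_{j≠i} (x - xⱼ)/(xᵢ - xⱼ)

L_0(1.0) = (1.0 - 2)/(0 - 2) = 0.500000
L_1(1.0) = (1.0 - 0)/(2 - 0) = 0.500000

P(1.0) = 4×L_0(1.0) + 13×L_1(1.0)
P(1.0) = 8.500000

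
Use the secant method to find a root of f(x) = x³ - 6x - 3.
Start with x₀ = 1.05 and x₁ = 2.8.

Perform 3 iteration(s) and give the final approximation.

f(x) = x³ - 6x - 3
x₀ = 1.05, x₁ = 2.8

Secant formula: x_{n+1} = x_n - f(x_n)(x_n - x_{n-1})/(f(x_n) - f(x_{n-1}))

Iteration 1:
  f(1.050000) = -8.142375
  f(2.800000) = 2.152000
  x_2 = 2.800000 - 2.152000×(2.800000 - 1.050000)/(2.152000 - (-8.142375))
       = 2.434169
Iteration 2:
  f(2.800000) = 2.152000
  f(2.434169) = -3.182126
  x_3 = 2.434169 - (-3.182126)×(2.434169 - 2.800000)/(-3.182126 - 2.152000)
       = 2.652409
Iteration 3:
  f(2.434169) = -3.182126
  f(2.652409) = -0.254028
  x_4 = 2.652409 - (-0.254028)×(2.652409 - 2.434169)/(-0.254028 - (-3.182126))
       = 2.671343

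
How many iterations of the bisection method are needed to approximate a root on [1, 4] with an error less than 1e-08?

We need (b-a)/2^n ≤ 1e-08
(4 - 1)/2^n ≤ 1e-08
3/2^n ≤ 1e-08
2^n ≥ 300000000
n ≥ log₂(300000000) = 28.16
n ≥ 29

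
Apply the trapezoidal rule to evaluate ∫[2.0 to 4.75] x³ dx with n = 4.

f(x) = x³
a = 2.0, b = 4.75, n = 4
h = (b - a)/n = 0.687500

Trapezoidal rule: (h/2)[f(x₀) + 2f(x₁) + 2f(x₂) + ... + f(xₙ)]

x_0 = 2.0000, f(x_0) = 8.000000, coefficient = 1
x_1 = 2.6875, f(x_1) = 19.410889, coefficient = 2
x_2 = 3.3750, f(x_2) = 38.443359, coefficient = 2
x_3 = 4.0625, f(x_3) = 67.047119, coefficient = 2
x_4 = 4.7500, f(x_4) = 107.171875, coefficient = 1

I ≈ (0.687500/2) × 364.974609 = 125.460022
Exact value: 123.266602
Error: 2.193420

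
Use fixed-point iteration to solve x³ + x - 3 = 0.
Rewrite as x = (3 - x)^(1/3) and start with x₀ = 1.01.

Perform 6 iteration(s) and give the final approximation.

Equation: x³ + x - 3 = 0
Fixed-point form: x = (3 - x)^(1/3)
x₀ = 1.01

x_1 = g(1.010000) = 1.257818
x_2 = g(1.257818) = 1.203274
x_3 = g(1.203274) = 1.215702
x_4 = g(1.215702) = 1.212893
x_5 = g(1.212893) = 1.213529
x_6 = g(1.213529) = 1.213385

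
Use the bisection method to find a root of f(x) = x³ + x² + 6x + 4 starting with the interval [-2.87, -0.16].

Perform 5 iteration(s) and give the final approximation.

f(x) = x³ + x² + 6x + 4
Initial interval: [-2.87, -0.16]

Iteration 1:
  c_1 = (-2.870000 + (-0.160000))/2 = -1.515000
  f(c_1) = f(-1.515000) = -6.272041
  f(a) × f(c) ≥ 0, new interval: [-1.515000, -0.160000]
Iteration 2:
  c_2 = (-1.515000 + (-0.160000))/2 = -0.837500
  f(c_2) = f(-0.837500) = -0.911021
  f(a) × f(c) ≥ 0, new interval: [-0.837500, -0.160000]
Iteration 3:
  c_3 = (-0.837500 + (-0.160000))/2 = -0.498750
  f(c_3) = f(-0.498750) = 1.132187
  f(a) × f(c) < 0, new interval: [-0.837500, -0.498750]
Iteration 4:
  c_4 = (-0.837500 + (-0.498750))/2 = -0.668125
  f(c_4) = f(-0.668125) = 0.139396
  f(a) × f(c) < 0, new interval: [-0.837500, -0.668125]
Iteration 5:
  c_5 = (-0.837500 + (-0.668125))/2 = -0.752813
  f(c_5) = f(-0.752813) = -0.376787
  f(a) × f(c) ≥ 0, new interval: [-0.752813, -0.668125]

After 5 iteration(s), the approximation is c_5 = -0.752813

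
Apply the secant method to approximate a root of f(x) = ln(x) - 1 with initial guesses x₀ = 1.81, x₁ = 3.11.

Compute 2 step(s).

f(x) = ln(x) - 1
x₀ = 1.81, x₁ = 3.11

Secant formula: x_{n+1} = x_n - f(x_n)(x_n - x_{n-1})/(f(x_n) - f(x_{n-1}))

Iteration 1:
  f(1.810000) = -0.406673
  f(3.110000) = 0.134623
  x_2 = 3.110000 - 0.134623×(3.110000 - 1.810000)/(0.134623 - (-0.406673))
       = 2.786684
Iteration 2:
  f(3.110000) = 0.134623
  f(2.786684) = 0.024852
  x_3 = 2.786684 - 0.024852×(2.786684 - 3.110000)/(0.024852 - 0.134623)
       = 2.713484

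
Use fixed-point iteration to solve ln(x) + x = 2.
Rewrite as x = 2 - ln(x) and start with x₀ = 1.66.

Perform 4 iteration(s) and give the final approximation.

Equation: ln(x) + x = 2
Fixed-point form: x = 2 - ln(x)
x₀ = 1.66

x_1 = g(1.660000) = 1.493182
x_2 = g(1.493182) = 1.599090
x_3 = g(1.599090) = 1.530565
x_4 = g(1.530565) = 1.574363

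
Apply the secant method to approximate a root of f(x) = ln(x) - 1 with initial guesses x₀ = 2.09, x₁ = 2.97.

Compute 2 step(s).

f(x) = ln(x) - 1
x₀ = 2.09, x₁ = 2.97

Secant formula: x_{n+1} = x_n - f(x_n)(x_n - x_{n-1})/(f(x_n) - f(x_{n-1}))

Iteration 1:
  f(2.090000) = -0.262836
  f(2.970000) = 0.088562
  x_2 = 2.970000 - 0.088562×(2.970000 - 2.090000)/(0.088562 - (-0.262836))
       = 2.748216
Iteration 2:
  f(2.970000) = 0.088562
  f(2.748216) = 0.010952
  x_3 = 2.748216 - 0.010952×(2.748216 - 2.970000)/(0.010952 - 0.088562)
       = 2.716919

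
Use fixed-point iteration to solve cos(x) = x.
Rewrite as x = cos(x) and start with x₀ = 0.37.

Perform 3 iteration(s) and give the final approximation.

Equation: cos(x) = x
Fixed-point form: x = cos(x)
x₀ = 0.37

x_1 = g(0.370000) = 0.932327
x_2 = g(0.932327) = 0.595967
x_3 = g(0.595967) = 0.827606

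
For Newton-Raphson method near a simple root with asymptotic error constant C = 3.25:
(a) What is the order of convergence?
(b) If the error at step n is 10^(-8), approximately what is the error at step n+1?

(a) Newton-Raphson has quadratic (order 2) convergence near simple roots.
    This means |e_{n+1}| ≈ C|e_n|².

(b) With |e_n| = 10^(-8) and C = 3.25:
    |e_{n+1}| ≈ 3.25 × (10^(-8))² = 3.25 × 10^(-16)

(a) 2 (quadratic); (b) |e_{n+1}| ≈ 3.250e-16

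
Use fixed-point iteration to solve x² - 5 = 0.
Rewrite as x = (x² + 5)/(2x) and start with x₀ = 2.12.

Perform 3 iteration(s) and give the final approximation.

Equation: x² - 5 = 0
Fixed-point form: x = (x² + 5)/(2x)
x₀ = 2.12

x_1 = g(2.120000) = 2.239245
x_2 = g(2.239245) = 2.236070
x_3 = g(2.236070) = 2.236068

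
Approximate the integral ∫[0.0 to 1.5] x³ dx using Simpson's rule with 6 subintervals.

f(x) = x³
a = 0.0, b = 1.5, n = 6
h = (b - a)/n = 0.250000

Simpson's rule: (h/3)[f(x₀) + 4f(x₁) + 2f(x₂) + ... + f(xₙ)]

x_0 = 0.0000, f(x_0) = 0.000000, coefficient = 1
x_1 = 0.2500, f(x_1) = 0.015625, coefficient = 4
x_2 = 0.5000, f(x_2) = 0.125000, coefficient = 2
x_3 = 0.7500, f(x_3) = 0.421875, coefficient = 4
x_4 = 1.0000, f(x_4) = 1.000000, coefficient = 2
x_5 = 1.2500, f(x_5) = 1.953125, coefficient = 4
x_6 = 1.5000, f(x_6) = 3.375000, coefficient = 1

I ≈ (0.250000/3) × 15.187500 = 1.265625
Exact value: 1.265625
Error: 0.000000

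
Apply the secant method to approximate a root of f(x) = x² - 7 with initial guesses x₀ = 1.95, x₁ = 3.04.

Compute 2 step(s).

f(x) = x² - 7
x₀ = 1.95, x₁ = 3.04

Secant formula: x_{n+1} = x_n - f(x_n)(x_n - x_{n-1})/(f(x_n) - f(x_{n-1}))

Iteration 1:
  f(1.950000) = -3.197500
  f(3.040000) = 2.241600
  x_2 = 3.040000 - 2.241600×(3.040000 - 1.950000)/(2.241600 - (-3.197500))
       = 2.590782
Iteration 2:
  f(3.040000) = 2.241600
  f(2.590782) = -0.287851
  x_3 = 2.590782 - (-0.287851)×(2.590782 - 3.040000)/(-0.287851 - 2.241600)
       = 2.641903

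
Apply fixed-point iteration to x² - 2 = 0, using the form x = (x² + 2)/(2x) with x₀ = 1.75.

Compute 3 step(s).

Equation: x² - 2 = 0
Fixed-point form: x = (x² + 2)/(2x)
x₀ = 1.75

x_1 = g(1.750000) = 1.446429
x_2 = g(1.446429) = 1.414572
x_3 = g(1.414572) = 1.414214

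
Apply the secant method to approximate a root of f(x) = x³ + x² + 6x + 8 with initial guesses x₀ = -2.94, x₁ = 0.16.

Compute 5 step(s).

f(x) = x³ + x² + 6x + 8
x₀ = -2.94, x₁ = 0.16

Secant formula: x_{n+1} = x_n - f(x_n)(x_n - x_{n-1})/(f(x_n) - f(x_{n-1}))

Iteration 1:
  f(-2.940000) = -26.408584
  f(0.160000) = 8.989696
  x_2 = 0.160000 - 8.989696×(0.160000 - (-2.940000))/(8.989696 - (-26.408584))
       = -0.627272
Iteration 2:
  f(0.160000) = 8.989696
  f(-0.627272) = 4.383028
  x_3 = -0.627272 - 4.383028×(-0.627272 - 0.160000)/(4.383028 - 8.989696)
       = -1.376323
Iteration 3:
  f(-0.627272) = 4.383028
  f(-1.376323) = -0.970797
  x_4 = -1.376323 - (-0.970797)×(-1.376323 - (-0.627272))/(-0.970797 - 4.383028)
       = -1.240500
Iteration 4:
  f(-1.376323) = -0.970797
  f(-1.240500) = 0.186913
  x_5 = -1.240500 - 0.186913×(-1.240500 - (-1.376323))/(0.186913 - (-0.970797))
       = -1.262428
Iteration 5:
  f(-1.240500) = 0.186913
  f(-1.262428) = 0.007191
  x_6 = -1.262428 - 0.007191×(-1.262428 - (-1.240500))/(0.007191 - 0.186913)
       = -1.263306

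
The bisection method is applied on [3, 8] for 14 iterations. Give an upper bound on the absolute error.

Bisection error bound: |error| ≤ (b-a)/2^n
|error| ≤ (8 - 3)/2^14 = 5/2^14
|error| ≤ 0.0003051758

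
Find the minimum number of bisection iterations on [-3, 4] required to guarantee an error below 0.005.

We need (b-a)/2^n ≤ 0.005
(4 - (-3))/2^n ≤ 0.005
7/2^n ≤ 0.005
2^n ≥ 1400
n ≥ log₂(1400) = 10.45
n ≥ 11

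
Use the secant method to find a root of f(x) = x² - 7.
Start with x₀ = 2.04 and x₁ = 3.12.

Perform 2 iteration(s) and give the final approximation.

f(x) = x² - 7
x₀ = 2.04, x₁ = 3.12

Secant formula: x_{n+1} = x_n - f(x_n)(x_n - x_{n-1})/(f(x_n) - f(x_{n-1}))

Iteration 1:
  f(2.040000) = -2.838400
  f(3.120000) = 2.734400
  x_2 = 3.120000 - 2.734400×(3.120000 - 2.040000)/(2.734400 - (-2.838400))
       = 2.590078
Iteration 2:
  f(3.120000) = 2.734400
  f(2.590078) = -0.291498
  x_3 = 2.590078 - (-0.291498)×(2.590078 - 3.120000)/(-0.291498 - 2.734400)
       = 2.641127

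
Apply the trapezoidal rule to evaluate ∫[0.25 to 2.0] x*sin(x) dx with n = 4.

f(x) = x*sin(x)
a = 0.25, b = 2.0, n = 4
h = (b - a)/n = 0.437500

Trapezoidal rule: (h/2)[f(x₀) + 2f(x₁) + 2f(x₂) + ... + f(xₙ)]

x_0 = 0.2500, f(x_0) = 0.061851, coefficient = 1
x_1 = 0.6875, f(x_1) = 0.436292, coefficient = 2
x_2 = 1.1250, f(x_2) = 1.015051, coefficient = 2
x_3 = 1.5625, f(x_3) = 1.562446, coefficient = 2
x_4 = 2.0000, f(x_4) = 1.818595, coefficient = 1

I ≈ (0.437500/2) × 7.908025 = 1.729880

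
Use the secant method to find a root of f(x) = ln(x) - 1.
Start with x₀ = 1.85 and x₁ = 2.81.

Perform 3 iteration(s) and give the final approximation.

f(x) = ln(x) - 1
x₀ = 1.85, x₁ = 2.81

Secant formula: x_{n+1} = x_n - f(x_n)(x_n - x_{n-1})/(f(x_n) - f(x_{n-1}))

Iteration 1:
  f(1.850000) = -0.384814
  f(2.810000) = 0.033184
  x_2 = 2.810000 - 0.033184×(2.810000 - 1.850000)/(0.033184 - (-0.384814))
       = 2.733787
Iteration 2:
  f(2.810000) = 0.033184
  f(2.733787) = 0.005688
  x_3 = 2.733787 - 0.005688×(2.733787 - 2.810000)/(0.005688 - 0.033184)
       = 2.718022
Iteration 3:
  f(2.733787) = 0.005688
  f(2.718022) = -0.000096
  x_4 = 2.718022 - (-0.000096)×(2.718022 - 2.733787)/(-0.000096 - 0.005688)
       = 2.718283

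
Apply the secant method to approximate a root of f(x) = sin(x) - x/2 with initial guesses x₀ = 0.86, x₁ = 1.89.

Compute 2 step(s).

f(x) = sin(x) - x/2
x₀ = 0.86, x₁ = 1.89

Secant formula: x_{n+1} = x_n - f(x_n)(x_n - x_{n-1})/(f(x_n) - f(x_{n-1}))

Iteration 1:
  f(0.860000) = 0.327843
  f(1.890000) = 0.004486
  x_2 = 1.890000 - 0.004486×(1.890000 - 0.860000)/(0.004486 - 0.327843)
       = 1.904288
Iteration 2:
  f(1.890000) = 0.004486
  f(1.904288) = -0.007239
  x_3 = 1.904288 - (-0.007239)×(1.904288 - 1.890000)/(-0.007239 - 0.004486)
       = 1.895466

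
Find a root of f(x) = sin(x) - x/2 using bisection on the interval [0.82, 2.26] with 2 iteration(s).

f(x) = sin(x) - x/2
Initial interval: [0.82, 2.26]

Iteration 1:
  c_1 = (0.820000 + 2.260000)/2 = 1.540000
  f(c_1) = f(1.540000) = 0.229526
  f(a) × f(c) ≥ 0, new interval: [1.540000, 2.260000]
Iteration 2:
  c_2 = (1.540000 + 2.260000)/2 = 1.900000
  f(c_2) = f(1.900000) = -0.003700
  f(a) × f(c) < 0, new interval: [1.540000, 1.900000]

After 2 iteration(s), the approximation is c_2 = 1.900000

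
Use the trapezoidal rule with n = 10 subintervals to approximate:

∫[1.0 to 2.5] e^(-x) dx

f(x) = e^(-x)
a = 1.0, b = 2.5, n = 10
h = (b - a)/n = 0.150000

Trapezoidal rule: (h/2)[f(x₀) + 2f(x₁) + 2f(x₂) + ... + f(xₙ)]

x_0 = 1.0000, f(x_0) = 0.367879, coefficient = 1
x_1 = 1.1500, f(x_1) = 0.316637, coefficient = 2
x_2 = 1.3000, f(x_2) = 0.272532, coefficient = 2
x_3 = 1.4500, f(x_3) = 0.234570, coefficient = 2
x_4 = 1.6000, f(x_4) = 0.201897, coefficient = 2
x_5 = 1.7500, f(x_5) = 0.173774, coefficient = 2
x_6 = 1.9000, f(x_6) = 0.149569, coefficient = 2
x_7 = 2.0500, f(x_7) = 0.128735, coefficient = 2
x_8 = 2.2000, f(x_8) = 0.110803, coefficient = 2
x_9 = 2.3500, f(x_9) = 0.095369, coefficient = 2
x_10 = 2.5000, f(x_10) = 0.082085, coefficient = 1

I ≈ (0.150000/2) × 3.817735 = 0.286330
Exact value: 0.285794
Error: 0.000536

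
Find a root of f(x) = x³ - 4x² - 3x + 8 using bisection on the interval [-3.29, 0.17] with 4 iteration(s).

f(x) = x³ - 4x² - 3x + 8
Initial interval: [-3.29, 0.17]

Iteration 1:
  c_1 = (-3.290000 + 0.170000)/2 = -1.560000
  f(c_1) = f(-1.560000) = -0.850816
  f(a) × f(c) ≥ 0, new interval: [-1.560000, 0.170000]
Iteration 2:
  c_2 = (-1.560000 + 0.170000)/2 = -0.695000
  f(c_2) = f(-0.695000) = 7.817198
  f(a) × f(c) < 0, new interval: [-1.560000, -0.695000]
Iteration 3:
  c_3 = (-1.560000 + (-0.695000))/2 = -1.127500
  f(c_3) = f(-1.127500) = 4.864134
  f(a) × f(c) < 0, new interval: [-1.560000, -1.127500]
Iteration 4:
  c_4 = (-1.560000 + (-1.127500))/2 = -1.343750
  f(c_4) = f(-1.343750) = 2.382233
  f(a) × f(c) < 0, new interval: [-1.560000, -1.343750]

After 4 iteration(s), the approximation is c_4 = -1.343750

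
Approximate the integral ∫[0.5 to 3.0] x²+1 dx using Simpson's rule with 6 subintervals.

f(x) = x²+1
a = 0.5, b = 3.0, n = 6
h = (b - a)/n = 0.416667

Simpson's rule: (h/3)[f(x₀) + 4f(x₁) + 2f(x₂) + ... + f(xₙ)]

x_0 = 0.5000, f(x_0) = 1.250000, coefficient = 1
x_1 = 0.9167, f(x_1) = 1.840278, coefficient = 4
x_2 = 1.3333, f(x_2) = 2.777778, coefficient = 2
x_3 = 1.7500, f(x_3) = 4.062500, coefficient = 4
x_4 = 2.1667, f(x_4) = 5.694444, coefficient = 2
x_5 = 2.5833, f(x_5) = 7.673611, coefficient = 4
x_6 = 3.0000, f(x_6) = 10.000000, coefficient = 1

I ≈ (0.416667/3) × 82.500000 = 11.458333
Exact value: 11.458333
Error: 0.000000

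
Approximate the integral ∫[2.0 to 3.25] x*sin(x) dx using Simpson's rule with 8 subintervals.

f(x) = x*sin(x)
a = 2.0, b = 3.25, n = 8
h = (b - a)/n = 0.156250

Simpson's rule: (h/3)[f(x₀) + 4f(x₁) + 2f(x₂) + ... + f(xₙ)]

x_0 = 2.0000, f(x_0) = 1.818595, coefficient = 1
x_1 = 2.1562, f(x_1) = 1.797151, coefficient = 4
x_2 = 2.3125, f(x_2) = 1.705050, coefficient = 2
x_3 = 2.4688, f(x_3) = 1.538554, coefficient = 4
x_4 = 2.6250, f(x_4) = 1.296541, coefficient = 2
x_5 = 2.7812, f(x_5) = 0.980655, coefficient = 4
x_6 = 2.9375, f(x_6) = 0.595369, coefficient = 2
x_7 = 3.0938, f(x_7) = 0.147957, coefficient = 4
x_8 = 3.2500, f(x_8) = -0.351634, coefficient = 1

I ≈ (0.156250/3) × 26.518144 = 1.381153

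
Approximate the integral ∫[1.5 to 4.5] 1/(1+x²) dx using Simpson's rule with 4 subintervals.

f(x) = 1/(1+x²)
a = 1.5, b = 4.5, n = 4
h = (b - a)/n = 0.750000

Simpson's rule: (h/3)[f(x₀) + 4f(x₁) + 2f(x₂) + ... + f(xₙ)]

x_0 = 1.5000, f(x_0) = 0.307692, coefficient = 1
x_1 = 2.2500, f(x_1) = 0.164948, coefficient = 4
x_2 = 3.0000, f(x_2) = 0.100000, coefficient = 2
x_3 = 3.7500, f(x_3) = 0.066390, coefficient = 4
x_4 = 4.5000, f(x_4) = 0.047059, coefficient = 1

I ≈ (0.750000/3) × 1.480105 = 0.370026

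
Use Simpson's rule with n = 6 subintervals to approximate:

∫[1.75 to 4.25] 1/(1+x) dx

f(x) = 1/(1+x)
a = 1.75, b = 4.25, n = 6
h = (b - a)/n = 0.416667

Simpson's rule: (h/3)[f(x₀) + 4f(x₁) + 2f(x₂) + ... + f(xₙ)]

x_0 = 1.7500, f(x_0) = 0.363636, coefficient = 1
x_1 = 2.1667, f(x_1) = 0.315789, coefficient = 4
x_2 = 2.5833, f(x_2) = 0.279070, coefficient = 2
x_3 = 3.0000, f(x_3) = 0.250000, coefficient = 4
x_4 = 3.4167, f(x_4) = 0.226415, coefficient = 2
x_5 = 3.8333, f(x_5) = 0.206897, coefficient = 4
x_6 = 4.2500, f(x_6) = 0.190476, coefficient = 1

I ≈ (0.416667/3) × 4.655826 = 0.646643
Exact value: 0.646627
Error: 0.000015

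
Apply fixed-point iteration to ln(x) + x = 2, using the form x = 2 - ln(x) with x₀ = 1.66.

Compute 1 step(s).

Equation: ln(x) + x = 2
Fixed-point form: x = 2 - ln(x)
x₀ = 1.66

x_1 = g(1.660000) = 1.493182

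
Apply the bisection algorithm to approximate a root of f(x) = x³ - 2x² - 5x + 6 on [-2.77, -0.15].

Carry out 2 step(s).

f(x) = x³ - 2x² - 5x + 6
Initial interval: [-2.77, -0.15]

Iteration 1:
  c_1 = (-2.770000 + (-0.150000))/2 = -1.460000
  f(c_1) = f(-1.460000) = 5.924664
  f(a) × f(c) < 0, new interval: [-2.770000, -1.460000]
Iteration 2:
  c_2 = (-2.770000 + (-1.460000))/2 = -2.115000
  f(c_2) = f(-2.115000) = -1.832321
  f(a) × f(c) ≥ 0, new interval: [-2.115000, -1.460000]

After 2 iteration(s), the approximation is c_2 = -2.115000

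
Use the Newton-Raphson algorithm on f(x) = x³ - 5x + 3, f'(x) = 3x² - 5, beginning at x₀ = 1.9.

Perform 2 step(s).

f(x) = x³ - 5x + 3
f'(x) = 3x² - 5
x₀ = 1.9

Newton-Raphson formula: x_{n+1} = x_n - f(x_n)/f'(x_n)

Iteration 1:
  f(1.900000) = 0.359000
  f'(1.900000) = 5.830000
  x_1 = 1.900000 - 0.359000/5.830000 = 1.838422
Iteration 2:
  f(1.838422) = 0.021380
  f'(1.838422) = 5.139386
  x_2 = 1.838422 - 0.021380/5.139386 = 1.834262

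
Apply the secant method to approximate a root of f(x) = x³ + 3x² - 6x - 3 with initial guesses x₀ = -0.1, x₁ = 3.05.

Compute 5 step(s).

f(x) = x³ + 3x² - 6x - 3
x₀ = -0.1, x₁ = 3.05

Secant formula: x_{n+1} = x_n - f(x_n)(x_n - x_{n-1})/(f(x_n) - f(x_{n-1}))

Iteration 1:
  f(-0.100000) = -2.371000
  f(3.050000) = 34.980125
  x_2 = 3.050000 - 34.980125×(3.050000 - (-0.100000))/(34.980125 - (-2.371000))
       = 0.099958
Iteration 2:
  f(3.050000) = 34.980125
  f(0.099958) = -3.568774
  x_3 = 0.099958 - (-3.568774)×(0.099958 - 3.050000)/(-3.568774 - 34.980125)
       = 0.373066
Iteration 3:
  f(0.099958) = -3.568774
  f(0.373066) = -4.768940
  x_4 = 0.373066 - (-4.768940)×(0.373066 - 0.099958)/(-4.768940 - (-3.568774))
       = -0.712148
Iteration 4:
  f(0.373066) = -4.768940
  f(-0.712148) = 2.433186
  x_5 = -0.712148 - 2.433186×(-0.712148 - 0.373066)/(2.433186 - (-4.768940))
       = -0.345516
Iteration 5:
  f(-0.712148) = 2.433186
  f(-0.345516) = -0.610005
  x_6 = -0.345516 - (-0.610005)×(-0.345516 - (-0.712148))/(-0.610005 - 2.433186)
       = -0.419007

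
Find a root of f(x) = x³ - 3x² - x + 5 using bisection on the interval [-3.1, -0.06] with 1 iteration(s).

f(x) = x³ - 3x² - x + 5
Initial interval: [-3.1, -0.06]

Iteration 1:
  c_1 = (-3.100000 + (-0.060000))/2 = -1.580000
  f(c_1) = f(-1.580000) = -4.853512
  f(a) × f(c) ≥ 0, new interval: [-1.580000, -0.060000]

After 1 iteration(s), the approximation is c_1 = -1.580000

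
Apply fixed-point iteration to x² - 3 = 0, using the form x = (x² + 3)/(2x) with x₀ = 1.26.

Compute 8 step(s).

Equation: x² - 3 = 0
Fixed-point form: x = (x² + 3)/(2x)
x₀ = 1.26

x_1 = g(1.260000) = 1.820476
x_2 = g(1.820476) = 1.734198
x_3 = g(1.734198) = 1.732052
x_4 = g(1.732052) = 1.732051
x_5 = g(1.732051) = 1.732051
x_6 = g(1.732051) = 1.732051
x_7 = g(1.732051) = 1.732051
x_8 = g(1.732051) = 1.732051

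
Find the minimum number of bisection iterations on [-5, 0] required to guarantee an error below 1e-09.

We need (b-a)/2^n ≤ 1e-09
(0 - (-5))/2^n ≤ 1e-09
5/2^n ≤ 1e-09
2^n ≥ 5000000000
n ≥ log₂(5000000000) = 32.22
n ≥ 33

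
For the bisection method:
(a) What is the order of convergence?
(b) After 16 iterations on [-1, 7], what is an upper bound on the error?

(a) Bisection has linear (order 1) convergence; the error is halved each step.

(b) Error bound = (b-a)/2^n = (7 - (-1))/2^{16}
    = 8/2^{16}

(a) 1 (linear); (b) error ≤ 1.22e-04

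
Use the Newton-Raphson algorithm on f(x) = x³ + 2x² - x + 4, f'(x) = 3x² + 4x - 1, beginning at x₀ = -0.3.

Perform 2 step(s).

f(x) = x³ + 2x² - x + 4
f'(x) = 3x² + 4x - 1
x₀ = -0.3

Newton-Raphson formula: x_{n+1} = x_n - f(x_n)/f'(x_n)

Iteration 1:
  f(-0.300000) = 4.453000
  f'(-0.300000) = -1.930000
  x_1 = -0.300000 - 4.453000/(-1.930000) = 2.007254
Iteration 2:
  f(2.007254) = 18.138245
  f'(2.007254) = 19.116220
  x_2 = 2.007254 - 18.138245/19.116220 = 1.058413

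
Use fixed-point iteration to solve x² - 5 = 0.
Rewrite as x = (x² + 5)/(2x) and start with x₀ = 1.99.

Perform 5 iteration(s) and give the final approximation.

Equation: x² - 5 = 0
Fixed-point form: x = (x² + 5)/(2x)
x₀ = 1.99

x_1 = g(1.990000) = 2.251281
x_2 = g(2.251281) = 2.236119
x_3 = g(2.236119) = 2.236068
x_4 = g(2.236068) = 2.236068
x_5 = g(2.236068) = 2.236068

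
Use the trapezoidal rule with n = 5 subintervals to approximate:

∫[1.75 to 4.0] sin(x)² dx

f(x) = sin(x)²
a = 1.75, b = 4.0, n = 5
h = (b - a)/n = 0.450000

Trapezoidal rule: (h/2)[f(x₀) + 2f(x₁) + 2f(x₂) + ... + f(xₙ)]

x_0 = 1.7500, f(x_0) = 0.968228, coefficient = 1
x_1 = 2.2000, f(x_1) = 0.653666, coefficient = 2
x_2 = 2.6500, f(x_2) = 0.222813, coefficient = 2
x_3 = 3.1000, f(x_3) = 0.001729, coefficient = 2
x_4 = 3.5500, f(x_4) = 0.157727, coefficient = 2
x_5 = 4.0000, f(x_5) = 0.572750, coefficient = 1

I ≈ (0.450000/2) × 3.612848 = 0.812891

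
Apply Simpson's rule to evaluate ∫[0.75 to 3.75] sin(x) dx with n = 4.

f(x) = sin(x)
a = 0.75, b = 3.75, n = 4
h = (b - a)/n = 0.750000

Simpson's rule: (h/3)[f(x₀) + 4f(x₁) + 2f(x₂) + ... + f(xₙ)]

x_0 = 0.7500, f(x_0) = 0.681639, coefficient = 1
x_1 = 1.5000, f(x_1) = 0.997495, coefficient = 4
x_2 = 2.2500, f(x_2) = 0.778073, coefficient = 2
x_3 = 3.0000, f(x_3) = 0.141120, coefficient = 4
x_4 = 3.7500, f(x_4) = -0.571561, coefficient = 1

I ≈ (0.750000/3) × 6.220684 = 1.555171
Exact value: 1.552248
Error: 0.002923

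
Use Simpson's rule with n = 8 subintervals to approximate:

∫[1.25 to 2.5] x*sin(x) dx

f(x) = x*sin(x)
a = 1.25, b = 2.5, n = 8
h = (b - a)/n = 0.156250

Simpson's rule: (h/3)[f(x₀) + 4f(x₁) + 2f(x₂) + ... + f(xₙ)]

x_0 = 1.2500, f(x_0) = 1.186231, coefficient = 1
x_1 = 1.4062, f(x_1) = 1.387255, coefficient = 4
x_2 = 1.5625, f(x_2) = 1.562446, coefficient = 2
x_3 = 1.7188, f(x_3) = 1.699972, coefficient = 4
x_4 = 1.8750, f(x_4) = 1.788911, coefficient = 2
x_5 = 2.0312, f(x_5) = 1.819697, coefficient = 4
x_6 = 2.1875, f(x_6) = 1.784539, coefficient = 2
x_7 = 2.3438, f(x_7) = 1.677777, coefficient = 4
x_8 = 2.5000, f(x_8) = 1.496180, coefficient = 1

I ≈ (0.156250/3) × 39.293011 = 2.046511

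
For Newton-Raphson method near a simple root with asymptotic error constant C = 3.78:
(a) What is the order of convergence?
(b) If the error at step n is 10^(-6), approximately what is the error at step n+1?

(a) Newton-Raphson has quadratic (order 2) convergence near simple roots.
    This means |e_{n+1}| ≈ C|e_n|².

(b) With |e_n| = 10^(-6) and C = 3.78:
    |e_{n+1}| ≈ 3.78 × (10^(-6))² = 3.78 × 10^(-12)

(a) 2 (quadratic); (b) |e_{n+1}| ≈ 3.780e-12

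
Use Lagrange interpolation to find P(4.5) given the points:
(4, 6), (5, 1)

Lagrange interpolation formula:
P(x) = Σ yᵢ × Lᵢ(x)
where Lᵢ(x) = Π_{j≠i} (x - xⱼ)/(xᵢ - xⱼ)

L_0(4.5) = (4.5 - 5)/(4 - 5) = 0.500000
L_1(4.5) = (4.5 - 4)/(5 - 4) = 0.500000

P(4.5) = 6×L_0(4.5) + 1×L_1(4.5)
P(4.5) = 3.500000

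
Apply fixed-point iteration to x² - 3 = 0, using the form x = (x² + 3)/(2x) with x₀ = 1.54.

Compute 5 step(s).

Equation: x² - 3 = 0
Fixed-point form: x = (x² + 3)/(2x)
x₀ = 1.54

x_1 = g(1.540000) = 1.744026
x_2 = g(1.744026) = 1.732092
x_3 = g(1.732092) = 1.732051
x_4 = g(1.732051) = 1.732051
x_5 = g(1.732051) = 1.732051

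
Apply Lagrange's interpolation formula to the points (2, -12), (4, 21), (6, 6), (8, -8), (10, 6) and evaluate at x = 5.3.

Lagrange interpolation formula:
P(x) = Σ yᵢ × Lᵢ(x)
where Lᵢ(x) = Π_{j≠i} (x - xⱼ)/(xᵢ - xⱼ)

L_0(5.3) = (5.3 - 4)/(2 - 4) × (5.3 - 6)/(2 - 6) × (5.3 - 8)/(2 - 8) × (5.3 - 10)/(2 - 10) = -0.030073
L_1(5.3) = (5.3 - 2)/(4 - 2) × (5.3 - 6)/(4 - 6) × (5.3 - 8)/(4 - 8) × (5.3 - 10)/(4 - 10) = 0.305353
L_2(5.3) = (5.3 - 2)/(6 - 2) × (5.3 - 4)/(6 - 4) × (5.3 - 8)/(6 - 8) × (5.3 - 10)/(6 - 10) = 0.850627
L_3(5.3) = (5.3 - 2)/(8 - 2) × (5.3 - 4)/(8 - 4) × (5.3 - 6)/(8 - 6) × (5.3 - 10)/(8 - 10) = -0.147022
L_4(5.3) = (5.3 - 2)/(10 - 2) × (5.3 - 4)/(10 - 4) × (5.3 - 6)/(10 - 6) × (5.3 - 8)/(10 - 8) = 0.021115

P(5.3) = (-12)×L_0(5.3) + 21×L_1(5.3) + 6×L_2(5.3) + (-8)×L_3(5.3) + 6×L_4(5.3)
P(5.3) = 13.179911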